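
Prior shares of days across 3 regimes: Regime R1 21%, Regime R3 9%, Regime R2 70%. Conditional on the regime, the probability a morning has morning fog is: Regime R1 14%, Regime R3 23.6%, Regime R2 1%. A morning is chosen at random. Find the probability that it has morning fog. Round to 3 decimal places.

0.058

Compute prior × likelihood for every hypothesis:
  Regime R1: 0.21 × 0.14 = 0.0294
  Regime R3: 0.09 × 0.236 = 0.02124
  Regime R2: 0.7 × 0.01 = 0.007
P(fog) = 0.0294 + 0.02124 + 0.007 = 0.05764 → 0.058.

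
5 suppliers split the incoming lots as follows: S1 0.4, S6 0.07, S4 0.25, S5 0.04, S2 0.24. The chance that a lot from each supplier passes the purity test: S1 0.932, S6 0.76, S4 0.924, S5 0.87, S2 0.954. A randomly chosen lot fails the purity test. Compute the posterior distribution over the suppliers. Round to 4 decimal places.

S1 0.3433, S6 0.2120, S4 0.2398, S5 0.0656, S2 0.1393

Taking complements, P(off-spec | each) = S1 0.068, S6 0.24, S4 0.076, S5 0.13, S2 0.046.
Compute prior × likelihood for every hypothesis:
  S1: 0.4 × 0.068 = 0.0272
  S6: 0.07 × 0.24 = 0.0168
  S4: 0.25 × 0.076 = 0.019
  S5: 0.04 × 0.13 = 0.0052
  S2: 0.24 × 0.046 = 0.01104
Normalizing constant = 0.07924.
P(S1 | off-spec) = 0.0272/0.07924 ≈ 0.3433
P(S6 | off-spec) = 0.0168/0.07924 ≈ 0.2120
P(S4 | off-spec) = 0.019/0.07924 ≈ 0.2398
P(S5 | off-spec) = 0.0052/0.07924 ≈ 0.0656
P(S2 | off-spec) = 0.01104/0.07924 ≈ 0.1393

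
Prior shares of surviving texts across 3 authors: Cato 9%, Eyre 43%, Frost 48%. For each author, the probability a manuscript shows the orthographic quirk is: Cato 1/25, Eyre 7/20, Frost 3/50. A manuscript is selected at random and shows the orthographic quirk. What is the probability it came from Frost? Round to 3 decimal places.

0.157

By Bayes' rule, posterior ∝ prior × likelihood:
  Cato: 0.09 × 0.04 = 0.0036
  Eyre: 0.43 × 0.35 = 0.1505
  Frost: 0.48 × 0.06 = 0.0288
Normalizing constant = 0.1829.
P(Frost | evidence) = 0.0288 / 0.1829 ≈ 0.157.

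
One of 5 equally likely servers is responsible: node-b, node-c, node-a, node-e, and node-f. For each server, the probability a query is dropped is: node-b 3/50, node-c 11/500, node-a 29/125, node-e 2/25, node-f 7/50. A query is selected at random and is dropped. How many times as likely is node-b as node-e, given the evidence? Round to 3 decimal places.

0.750

Since the prior is uniform, the posterior is proportional to the likelihood:
  node-b: 0.06
  node-c: 0.022
  node-a: 0.232
  node-e: 0.08
  node-f: 0.14
Normalizing constant = 0.534.
The ratio is 0.06 / 0.08 (the normalizer cancels) = 0.750.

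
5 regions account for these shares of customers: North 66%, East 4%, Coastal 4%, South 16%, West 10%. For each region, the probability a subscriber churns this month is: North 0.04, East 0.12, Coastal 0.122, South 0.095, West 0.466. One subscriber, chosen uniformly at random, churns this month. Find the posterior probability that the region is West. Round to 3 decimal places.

0.476

Prior × likelihood for each hypothesis:
  North: 0.66 × 0.04 = 0.0264
  East: 0.04 × 0.12 = 0.0048
  Coastal: 0.04 × 0.122 = 0.00488
  South: 0.16 × 0.095 = 0.0152
  West: 0.1 × 0.466 = 0.0466
Normalizing constant = 0.09788.
P(West | evidence) = 0.0466 / 0.09788 ≈ 0.476.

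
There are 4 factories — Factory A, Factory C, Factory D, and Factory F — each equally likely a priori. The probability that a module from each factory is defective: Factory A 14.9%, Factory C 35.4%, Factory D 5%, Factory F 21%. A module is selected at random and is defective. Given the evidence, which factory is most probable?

Since the prior is uniform, the posterior is proportional to the likelihood:
  Factory A: 0.149
  Factory C: 0.354
  Factory D: 0.05
  Factory F: 0.21
Normalizing constant = 0.763.
Largest term belongs to Factory C, so Factory C is most probable.

Factory C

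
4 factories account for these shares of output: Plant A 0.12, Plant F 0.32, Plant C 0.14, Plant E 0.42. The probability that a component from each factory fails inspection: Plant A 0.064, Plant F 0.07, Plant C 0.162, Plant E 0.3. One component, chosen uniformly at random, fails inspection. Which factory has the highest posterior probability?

Compute prior × likelihood for every hypothesis:
  Plant A: 0.12 × 0.064 = 0.00768
  Plant F: 0.32 × 0.07 = 0.0224
  Plant C: 0.14 × 0.162 = 0.02268
  Plant E: 0.42 × 0.3 = 0.126
Sum = 0.17876.
Largest term belongs to Plant E, so Plant E is most probable.

Plant E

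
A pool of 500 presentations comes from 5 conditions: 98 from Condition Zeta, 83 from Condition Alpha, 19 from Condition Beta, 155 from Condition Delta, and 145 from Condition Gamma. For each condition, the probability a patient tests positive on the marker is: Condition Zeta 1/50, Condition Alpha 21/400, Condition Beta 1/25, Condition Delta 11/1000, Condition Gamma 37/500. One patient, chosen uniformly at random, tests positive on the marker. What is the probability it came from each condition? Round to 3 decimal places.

Compute prior × likelihood for every hypothesis:
  Condition Zeta: 0.196 × 0.02 = 0.00392
  Condition Alpha: 0.166 × 0.0525 = 0.008715
  Condition Beta: 0.038 × 0.04 = 0.00152
  Condition Delta: 0.31 × 0.011 = 0.00341
  Condition Gamma: 0.29 × 0.074 = 0.02146
Total = 0.039025.
P(Condition Zeta | marker-positive) = 0.00392/0.039025 ≈ 0.100
P(Condition Alpha | marker-positive) = 0.008715/0.039025 ≈ 0.223
P(Condition Beta | marker-positive) = 0.00152/0.039025 ≈ 0.039
P(Condition Delta | marker-positive) = 0.00341/0.039025 ≈ 0.087
P(Condition Gamma | marker-positive) = 0.02146/0.039025 ≈ 0.550

Condition Zeta 0.100, Condition Alpha 0.223, Condition Beta 0.039, Condition Delta 0.087, Condition Gamma 0.550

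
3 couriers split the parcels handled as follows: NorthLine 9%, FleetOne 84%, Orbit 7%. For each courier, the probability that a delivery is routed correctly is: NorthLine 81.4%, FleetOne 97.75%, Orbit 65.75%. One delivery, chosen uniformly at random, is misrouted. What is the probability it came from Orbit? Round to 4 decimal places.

Taking complements, P(misrouted | each) = NorthLine 0.186, FleetOne 0.0225, Orbit 0.3425.
By Bayes' rule, posterior ∝ prior × likelihood:
  NorthLine: 0.09 × 0.186 = 0.01674
  FleetOne: 0.84 × 0.0225 = 0.0189
  Orbit: 0.07 × 0.3425 = 0.023975
Sum = 0.059615.
P(Orbit | evidence) = 0.023975 / 0.059615 ≈ 0.4022.

0.4022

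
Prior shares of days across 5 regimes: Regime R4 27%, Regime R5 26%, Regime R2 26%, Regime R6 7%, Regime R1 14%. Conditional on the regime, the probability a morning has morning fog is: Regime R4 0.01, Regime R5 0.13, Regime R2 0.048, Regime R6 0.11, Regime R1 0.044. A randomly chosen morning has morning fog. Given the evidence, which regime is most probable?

Regime R5

Unnormalized posteriors (prior × likelihood):
  Regime R4: 0.27 × 0.01 = 0.0027
  Regime R5: 0.26 × 0.13 = 0.0338
  Regime R2: 0.26 × 0.048 = 0.01248
  Regime R6: 0.07 × 0.11 = 0.0077
  Regime R1: 0.14 × 0.044 = 0.00616
Total = 0.06284.
Largest term belongs to Regime R5, so Regime R5 is most probable.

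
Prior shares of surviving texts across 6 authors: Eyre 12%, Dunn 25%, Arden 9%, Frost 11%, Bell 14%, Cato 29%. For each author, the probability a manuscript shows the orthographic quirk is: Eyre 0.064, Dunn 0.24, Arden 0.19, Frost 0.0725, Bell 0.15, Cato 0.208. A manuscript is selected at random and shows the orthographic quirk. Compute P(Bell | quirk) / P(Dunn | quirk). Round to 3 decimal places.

Compute prior × likelihood for every hypothesis:
  Eyre: 0.12 × 0.064 = 0.00768
  Dunn: 0.25 × 0.24 = 0.06
  Arden: 0.09 × 0.19 = 0.0171
  Frost: 0.11 × 0.0725 = 0.007975
  Bell: 0.14 × 0.15 = 0.021
  Cato: 0.29 × 0.208 = 0.06032
Sum = 0.174075.
The ratio is 0.021 / 0.06 (the normalizer cancels) = 0.350.

0.350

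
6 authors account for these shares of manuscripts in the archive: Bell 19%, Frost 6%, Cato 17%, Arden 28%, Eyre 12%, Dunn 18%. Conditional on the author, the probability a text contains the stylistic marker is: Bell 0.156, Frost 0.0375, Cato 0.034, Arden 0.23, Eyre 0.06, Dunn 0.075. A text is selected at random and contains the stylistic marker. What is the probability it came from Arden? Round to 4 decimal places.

Prior × likelihood for each hypothesis:
  Bell: 0.19 × 0.156 = 0.02964
  Frost: 0.06 × 0.0375 = 0.00225
  Cato: 0.17 × 0.034 = 0.00578
  Arden: 0.28 × 0.23 = 0.0644
  Eyre: 0.12 × 0.06 = 0.0072
  Dunn: 0.18 × 0.075 = 0.0135
Total = 0.12277.
P(Arden | evidence) = 0.0644 / 0.12277 ≈ 0.5246.

0.5246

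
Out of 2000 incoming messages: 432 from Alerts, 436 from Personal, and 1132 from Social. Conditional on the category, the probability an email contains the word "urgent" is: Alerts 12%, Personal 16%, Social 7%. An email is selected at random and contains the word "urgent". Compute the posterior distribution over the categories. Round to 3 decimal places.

Alerts 0.258, Personal 0.347, Social 0.395

Prior × likelihood for each hypothesis:
  Alerts: 0.216 × 0.12 = 0.02592
  Personal: 0.218 × 0.16 = 0.03488
  Social: 0.566 × 0.07 = 0.03962
Sum = 0.10042.
P(Alerts | urgent-flag) = 0.02592/0.10042 ≈ 0.258
P(Personal | urgent-flag) = 0.03488/0.10042 ≈ 0.347
P(Social | urgent-flag) = 0.03962/0.10042 ≈ 0.395
(Check: 0.258+0.347+0.395 = 1.000.)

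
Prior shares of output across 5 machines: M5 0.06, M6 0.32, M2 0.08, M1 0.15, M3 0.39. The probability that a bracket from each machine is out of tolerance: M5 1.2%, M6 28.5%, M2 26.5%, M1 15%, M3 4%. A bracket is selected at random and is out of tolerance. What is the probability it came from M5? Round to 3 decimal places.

0.005

Compute prior × likelihood for every hypothesis:
  M5: 0.06 × 0.012 = 0.00072
  M6: 0.32 × 0.285 = 0.0912
  M2: 0.08 × 0.265 = 0.0212
  M1: 0.15 × 0.15 = 0.0225
  M3: 0.39 × 0.04 = 0.0156
Sum = 0.15122.
P(M5 | evidence) = 0.00072 / 0.15122 ≈ 0.005.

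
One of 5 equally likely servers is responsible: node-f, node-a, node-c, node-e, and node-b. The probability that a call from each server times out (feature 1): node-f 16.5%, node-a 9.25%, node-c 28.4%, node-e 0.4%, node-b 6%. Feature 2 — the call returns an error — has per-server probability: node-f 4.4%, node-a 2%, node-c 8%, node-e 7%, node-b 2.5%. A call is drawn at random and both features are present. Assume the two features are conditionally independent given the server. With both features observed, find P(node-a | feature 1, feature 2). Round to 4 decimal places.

0.0550

Since the prior is uniform, the posterior is proportional to the likelihood:
  node-f: 0.165 × 0.044 = 0.00726
  node-a: 0.0925 × 0.02 = 0.00185
  node-c: 0.284 × 0.08 = 0.02272
  node-e: 0.004 × 0.07 = 0.00028
  node-b: 0.06 × 0.025 = 0.0015
Total = 0.03361.
P(node-a | evidence) = 0.00185 / 0.03361 ≈ 0.0550.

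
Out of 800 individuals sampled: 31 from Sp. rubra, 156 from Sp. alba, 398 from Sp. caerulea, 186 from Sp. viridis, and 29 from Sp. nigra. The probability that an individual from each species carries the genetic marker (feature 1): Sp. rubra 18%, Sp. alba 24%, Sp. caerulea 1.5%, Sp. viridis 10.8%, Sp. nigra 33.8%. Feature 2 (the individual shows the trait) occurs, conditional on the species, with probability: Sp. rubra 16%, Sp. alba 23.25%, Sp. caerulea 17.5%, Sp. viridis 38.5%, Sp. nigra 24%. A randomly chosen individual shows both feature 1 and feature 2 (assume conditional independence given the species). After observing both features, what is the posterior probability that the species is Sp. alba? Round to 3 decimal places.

0.420

By Bayes' rule, posterior ∝ prior × likelihood:
  Sp. rubra: 0.03875 × 0.18 × 0.16 = 0.001116
  Sp. alba: 0.195 × 0.24 × 0.2325 = 0.010881
  Sp. caerulea: 0.4975 × 0.015 × 0.175 = 0.0013059375
  Sp. viridis: 0.2325 × 0.108 × 0.385 = 0.00966735
  Sp. nigra: 0.03625 × 0.338 × 0.24 = 0.0029406
Total = 0.0259108875.
P(Sp. alba | evidence) = 0.010881 / 0.0259108875 ≈ 0.420.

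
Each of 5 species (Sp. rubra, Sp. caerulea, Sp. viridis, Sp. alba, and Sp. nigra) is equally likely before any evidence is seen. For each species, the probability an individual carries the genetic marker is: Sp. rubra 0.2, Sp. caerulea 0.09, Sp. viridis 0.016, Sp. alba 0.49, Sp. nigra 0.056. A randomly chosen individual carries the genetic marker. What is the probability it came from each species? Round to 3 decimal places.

Sp. rubra 0.235, Sp. caerulea 0.106, Sp. viridis 0.019, Sp. alba 0.575, Sp. nigra 0.066

With a uniform prior (1/5 each), posterior ∝ likelihood:
  Sp. rubra: 0.2
  Sp. caerulea: 0.09
  Sp. viridis: 0.016
  Sp. alba: 0.49
  Sp. nigra: 0.056
Normalizing constant = 0.852.
P(Sp. rubra | marker) = 0.2/0.852 ≈ 0.235
P(Sp. caerulea | marker) = 0.09/0.852 ≈ 0.106
P(Sp. viridis | marker) = 0.016/0.852 ≈ 0.019
P(Sp. alba | marker) = 0.49/0.852 ≈ 0.575
P(Sp. nigra | marker) = 0.056/0.852 ≈ 0.066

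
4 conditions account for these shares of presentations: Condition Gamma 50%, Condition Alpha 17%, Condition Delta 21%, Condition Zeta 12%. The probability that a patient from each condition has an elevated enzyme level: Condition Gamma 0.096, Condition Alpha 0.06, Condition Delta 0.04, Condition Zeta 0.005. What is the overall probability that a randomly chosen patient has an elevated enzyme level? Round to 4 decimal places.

0.0672

By Bayes' rule, posterior ∝ prior × likelihood:
  Condition Gamma: 0.5 × 0.096 = 0.048
  Condition Alpha: 0.17 × 0.06 = 0.0102
  Condition Delta: 0.21 × 0.04 = 0.0084
  Condition Zeta: 0.12 × 0.005 = 0.0006
P(elevated) = 0.048 + 0.0102 + 0.0084 + 0.0006 = 0.0672 → 0.0672.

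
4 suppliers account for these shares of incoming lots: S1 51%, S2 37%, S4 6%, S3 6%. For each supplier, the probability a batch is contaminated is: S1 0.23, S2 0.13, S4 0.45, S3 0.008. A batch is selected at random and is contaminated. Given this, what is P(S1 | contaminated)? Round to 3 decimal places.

Prior × likelihood for each hypothesis:
  S1: 0.51 × 0.23 = 0.1173
  S2: 0.37 × 0.13 = 0.0481
  S4: 0.06 × 0.45 = 0.027
  S3: 0.06 × 0.008 = 0.00048
Total = 0.19288.
P(S1 | evidence) = 0.1173 / 0.19288 ≈ 0.608.

0.608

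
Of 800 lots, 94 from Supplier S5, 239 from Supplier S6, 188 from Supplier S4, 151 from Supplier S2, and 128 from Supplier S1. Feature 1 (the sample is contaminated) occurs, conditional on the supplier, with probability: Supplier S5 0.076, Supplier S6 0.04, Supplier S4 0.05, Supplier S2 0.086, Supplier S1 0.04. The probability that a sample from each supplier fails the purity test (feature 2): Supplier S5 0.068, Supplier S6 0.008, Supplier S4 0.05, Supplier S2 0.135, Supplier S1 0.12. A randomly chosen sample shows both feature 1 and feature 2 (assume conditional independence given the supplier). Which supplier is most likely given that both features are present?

Supplier S2

By Bayes' rule, posterior ∝ prior × likelihood:
  Supplier S5: 0.1175 × 0.076 × 0.068 = 0.00060724
  Supplier S6: 0.29875 × 0.04 × 0.008 = 0.0000956
  Supplier S4: 0.235 × 0.05 × 0.05 = 0.0005875
  Supplier S2: 0.18875 × 0.086 × 0.135 = 0.0021913875
  Supplier S1: 0.16 × 0.04 × 0.12 = 0.000768
Total = 0.0042497275.
Largest term belongs to Supplier S2, so Supplier S2 is most probable.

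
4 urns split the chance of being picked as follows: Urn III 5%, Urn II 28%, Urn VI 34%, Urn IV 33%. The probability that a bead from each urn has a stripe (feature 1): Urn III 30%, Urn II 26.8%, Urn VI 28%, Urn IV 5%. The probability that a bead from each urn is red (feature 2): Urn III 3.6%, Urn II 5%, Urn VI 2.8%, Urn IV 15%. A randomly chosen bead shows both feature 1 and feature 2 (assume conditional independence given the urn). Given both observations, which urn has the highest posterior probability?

Urn II

Compute prior × likelihood for every hypothesis:
  Urn III: 0.05 × 0.3 × 0.036 = 0.00054
  Urn II: 0.28 × 0.268 × 0.05 = 0.003752
  Urn VI: 0.34 × 0.28 × 0.028 = 0.0026656
  Urn IV: 0.33 × 0.05 × 0.15 = 0.002475
Total = 0.0094326.
Largest term belongs to Urn II, so Urn II is most probable.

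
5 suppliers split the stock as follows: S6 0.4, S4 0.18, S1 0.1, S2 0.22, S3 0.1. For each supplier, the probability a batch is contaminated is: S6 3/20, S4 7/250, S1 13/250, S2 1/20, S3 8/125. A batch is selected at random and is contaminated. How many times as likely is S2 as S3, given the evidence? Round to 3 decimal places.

Prior × likelihood for each hypothesis:
  S6: 0.4 × 0.15 = 0.06
  S4: 0.18 × 0.028 = 0.00504
  S1: 0.1 × 0.052 = 0.0052
  S2: 0.22 × 0.05 = 0.011
  S3: 0.1 × 0.064 = 0.0064
Normalizing constant = 0.08764.
The ratio is 0.011 / 0.0064 (the normalizer cancels) = 1.719.

1.719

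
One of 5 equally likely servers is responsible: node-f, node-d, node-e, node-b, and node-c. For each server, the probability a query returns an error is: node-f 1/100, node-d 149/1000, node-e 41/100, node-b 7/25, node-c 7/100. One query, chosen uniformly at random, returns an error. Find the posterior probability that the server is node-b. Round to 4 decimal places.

Since the prior is uniform, the posterior is proportional to the likelihood:
  node-f: 0.01
  node-d: 0.149
  node-e: 0.41
  node-b: 0.28
  node-c: 0.07
Sum = 0.919.
P(node-b | evidence) = 0.28 / 0.919 ≈ 0.3047.

0.3047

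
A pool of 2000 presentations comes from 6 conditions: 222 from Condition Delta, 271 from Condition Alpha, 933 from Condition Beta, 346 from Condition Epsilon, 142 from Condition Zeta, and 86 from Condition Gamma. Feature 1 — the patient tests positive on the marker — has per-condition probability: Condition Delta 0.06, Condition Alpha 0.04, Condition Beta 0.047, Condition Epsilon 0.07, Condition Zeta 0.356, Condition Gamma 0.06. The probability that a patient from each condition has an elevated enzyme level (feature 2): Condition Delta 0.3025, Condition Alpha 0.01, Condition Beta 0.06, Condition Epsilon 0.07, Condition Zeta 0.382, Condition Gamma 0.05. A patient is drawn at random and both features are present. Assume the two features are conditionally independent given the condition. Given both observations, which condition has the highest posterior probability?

Condition Zeta

Unnormalized posteriors (prior × likelihood):
  Condition Delta: 0.111 × 0.06 × 0.3025 = 0.00201465
  Condition Alpha: 0.1355 × 0.04 × 0.01 = 0.0000542
  Condition Beta: 0.4665 × 0.047 × 0.06 = 0.00131553
  Condition Epsilon: 0.173 × 0.07 × 0.07 = 0.0008477
  Condition Zeta: 0.071 × 0.356 × 0.382 = 0.009655432
  Condition Gamma: 0.043 × 0.06 × 0.05 = 0.000129
Normalizing constant = 0.014016512.
Largest term belongs to Condition Zeta, so Condition Zeta is most probable.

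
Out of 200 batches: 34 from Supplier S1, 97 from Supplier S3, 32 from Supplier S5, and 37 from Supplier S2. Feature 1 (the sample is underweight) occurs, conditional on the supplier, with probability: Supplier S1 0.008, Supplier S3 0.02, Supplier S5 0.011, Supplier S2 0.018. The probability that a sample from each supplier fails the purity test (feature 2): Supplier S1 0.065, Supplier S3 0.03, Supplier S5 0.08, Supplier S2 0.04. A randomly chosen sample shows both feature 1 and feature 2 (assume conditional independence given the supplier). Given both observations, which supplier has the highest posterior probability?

Compute prior × likelihood for every hypothesis:
  Supplier S1: 0.17 × 0.008 × 0.065 = 0.0000884
  Supplier S3: 0.485 × 0.02 × 0.03 = 0.000291
  Supplier S5: 0.16 × 0.011 × 0.08 = 0.0001408
  Supplier S2: 0.185 × 0.018 × 0.04 = 0.0001332
Sum = 0.0006534.
Largest term belongs to Supplier S3, so Supplier S3 is most probable.

Supplier S3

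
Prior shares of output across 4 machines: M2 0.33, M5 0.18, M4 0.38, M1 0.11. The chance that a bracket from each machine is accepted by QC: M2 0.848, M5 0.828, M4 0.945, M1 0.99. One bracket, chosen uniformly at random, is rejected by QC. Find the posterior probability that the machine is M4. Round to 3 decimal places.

0.203

Taking complements, P(rejected | each) = M2 0.152, M5 0.172, M4 0.055, M1 0.01.
By Bayes' rule, posterior ∝ prior × likelihood:
  M2: 0.33 × 0.152 = 0.05016
  M5: 0.18 × 0.172 = 0.03096
  M4: 0.38 × 0.055 = 0.0209
  M1: 0.11 × 0.01 = 0.0011
Total = 0.10312.
P(M4 | evidence) = 0.0209 / 0.10312 ≈ 0.203.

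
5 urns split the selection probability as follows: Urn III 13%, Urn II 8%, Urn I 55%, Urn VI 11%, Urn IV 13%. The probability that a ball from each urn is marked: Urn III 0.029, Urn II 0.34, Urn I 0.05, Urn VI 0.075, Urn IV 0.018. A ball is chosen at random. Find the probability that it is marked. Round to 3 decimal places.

Prior × likelihood for each hypothesis:
  Urn III: 0.13 × 0.029 = 0.00377
  Urn II: 0.08 × 0.34 = 0.0272
  Urn I: 0.55 × 0.05 = 0.0275
  Urn VI: 0.11 × 0.075 = 0.00825
  Urn IV: 0.13 × 0.018 = 0.00234
P(marked) = 0.00377 + 0.0272 + 0.0275 + 0.00825 + 0.00234 = 0.06906 → 0.069.

0.069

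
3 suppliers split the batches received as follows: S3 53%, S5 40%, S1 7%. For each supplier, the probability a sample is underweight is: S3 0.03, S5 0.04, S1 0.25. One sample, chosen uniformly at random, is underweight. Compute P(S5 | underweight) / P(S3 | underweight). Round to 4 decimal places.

Compute prior × likelihood for every hypothesis:
  S3: 0.53 × 0.03 = 0.0159
  S5: 0.4 × 0.04 = 0.016
  S1: 0.07 × 0.25 = 0.0175
Normalizing constant = 0.0494.
The ratio is 0.016 / 0.0159 (the normalizer cancels) = 1.0063.

1.0063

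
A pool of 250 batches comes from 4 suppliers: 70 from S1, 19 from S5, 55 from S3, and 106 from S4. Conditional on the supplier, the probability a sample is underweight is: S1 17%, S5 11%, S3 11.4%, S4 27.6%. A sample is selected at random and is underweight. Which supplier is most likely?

Unnormalized posteriors (prior × likelihood):
  S1: 0.28 × 0.17 = 0.0476
  S5: 0.076 × 0.11 = 0.00836
  S3: 0.22 × 0.114 = 0.02508
  S4: 0.424 × 0.276 = 0.117024
Normalizing constant = 0.198064.
Largest term belongs to S4, so S4 is most probable.

S4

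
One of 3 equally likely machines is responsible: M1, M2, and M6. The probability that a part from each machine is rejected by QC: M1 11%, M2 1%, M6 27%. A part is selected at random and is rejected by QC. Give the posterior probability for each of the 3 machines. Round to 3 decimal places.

With a uniform prior (1/3 each), posterior ∝ likelihood:
  M1: 0.11
  M2: 0.01
  M6: 0.27
Total = 0.39.
P(M1 | rejected) = 0.11/0.39 ≈ 0.282
P(M2 | rejected) = 0.01/0.39 ≈ 0.026
P(M6 | rejected) = 0.27/0.39 ≈ 0.692
(Check: 0.282+0.026+0.692 = 1.000.)

M1 0.282, M2 0.026, M6 0.692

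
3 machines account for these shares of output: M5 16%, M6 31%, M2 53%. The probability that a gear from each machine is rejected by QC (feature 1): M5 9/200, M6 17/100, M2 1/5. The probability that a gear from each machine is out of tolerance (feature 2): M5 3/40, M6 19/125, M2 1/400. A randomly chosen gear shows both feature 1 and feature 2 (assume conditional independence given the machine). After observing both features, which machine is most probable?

M6

By Bayes' rule, posterior ∝ prior × likelihood:
  M5: 0.16 × 0.045 × 0.075 = 0.00054
  M6: 0.31 × 0.17 × 0.152 = 0.0080104
  M2: 0.53 × 0.2 × 0.0025 = 0.000265
Sum = 0.0088154.
Largest term belongs to M6, so M6 is most probable.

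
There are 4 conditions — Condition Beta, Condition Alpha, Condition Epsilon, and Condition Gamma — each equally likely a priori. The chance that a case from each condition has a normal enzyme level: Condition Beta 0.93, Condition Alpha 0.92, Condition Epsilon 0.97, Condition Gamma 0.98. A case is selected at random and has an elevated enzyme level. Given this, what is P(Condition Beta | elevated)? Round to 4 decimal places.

Taking complements, P(elevated | each) = Condition Beta 0.07, Condition Alpha 0.08, Condition Epsilon 0.03, Condition Gamma 0.02.
With a uniform prior (1/4 each), posterior ∝ likelihood:
  Condition Beta: 0.07
  Condition Alpha: 0.08
  Condition Epsilon: 0.03
  Condition Gamma: 0.02
Total = 0.2.
P(Condition Beta | evidence) = 0.07 / 0.2 ≈ 0.3500.

0.3500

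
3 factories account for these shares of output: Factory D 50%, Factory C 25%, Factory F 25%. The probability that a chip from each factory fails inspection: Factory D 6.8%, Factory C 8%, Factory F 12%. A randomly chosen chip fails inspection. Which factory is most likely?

Factory D

Unnormalized posteriors (prior × likelihood):
  Factory D: 0.5 × 0.068 = 0.034
  Factory C: 0.25 × 0.08 = 0.02
  Factory F: 0.25 × 0.12 = 0.03
Sum = 0.084.
Largest term belongs to Factory D, so Factory D is most probable.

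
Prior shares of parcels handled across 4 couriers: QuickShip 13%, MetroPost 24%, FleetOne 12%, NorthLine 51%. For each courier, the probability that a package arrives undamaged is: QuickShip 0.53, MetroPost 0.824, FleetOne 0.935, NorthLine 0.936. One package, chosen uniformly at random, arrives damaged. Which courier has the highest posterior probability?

Taking complements, P(damaged | each) = QuickShip 0.47, MetroPost 0.176, FleetOne 0.065, NorthLine 0.064.
Compute prior × likelihood for every hypothesis:
  QuickShip: 0.13 × 0.47 = 0.0611
  MetroPost: 0.24 × 0.176 = 0.04224
  FleetOne: 0.12 × 0.065 = 0.0078
  NorthLine: 0.51 × 0.064 = 0.03264
Total = 0.14378.
Largest term belongs to QuickShip, so QuickShip is most probable.

QuickShip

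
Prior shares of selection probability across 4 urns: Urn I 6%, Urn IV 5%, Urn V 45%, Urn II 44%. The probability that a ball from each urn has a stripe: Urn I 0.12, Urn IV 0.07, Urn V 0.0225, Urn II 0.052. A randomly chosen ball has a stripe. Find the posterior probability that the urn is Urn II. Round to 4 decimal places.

0.5235

Prior × likelihood for each hypothesis:
  Urn I: 0.06 × 0.12 = 0.0072
  Urn IV: 0.05 × 0.07 = 0.0035
  Urn V: 0.45 × 0.0225 = 0.010125
  Urn II: 0.44 × 0.052 = 0.02288
Normalizing constant = 0.043705.
P(Urn II | evidence) = 0.02288 / 0.043705 ≈ 0.5235.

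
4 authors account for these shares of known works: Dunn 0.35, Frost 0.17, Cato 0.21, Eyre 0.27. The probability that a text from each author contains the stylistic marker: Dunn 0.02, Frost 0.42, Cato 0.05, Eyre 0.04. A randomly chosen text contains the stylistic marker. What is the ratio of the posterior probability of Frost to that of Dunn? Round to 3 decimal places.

Prior × likelihood for each hypothesis:
  Dunn: 0.35 × 0.02 = 0.007
  Frost: 0.17 × 0.42 = 0.0714
  Cato: 0.21 × 0.05 = 0.0105
  Eyre: 0.27 × 0.04 = 0.0108
Normalizing constant = 0.0997.
The ratio is 0.0714 / 0.007 (the normalizer cancels) = 10.200.

10.200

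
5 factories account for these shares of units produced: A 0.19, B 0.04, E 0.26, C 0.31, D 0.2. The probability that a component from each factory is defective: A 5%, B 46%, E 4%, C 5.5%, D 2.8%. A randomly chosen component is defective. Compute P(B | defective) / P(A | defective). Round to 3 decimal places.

1.937

Unnormalized posteriors (prior × likelihood):
  A: 0.19 × 0.05 = 0.0095
  B: 0.04 × 0.46 = 0.0184
  E: 0.26 × 0.04 = 0.0104
  C: 0.31 × 0.055 = 0.01705
  D: 0.2 × 0.028 = 0.0056
Sum = 0.06095.
The ratio is 0.0184 / 0.0095 (the normalizer cancels) = 1.937.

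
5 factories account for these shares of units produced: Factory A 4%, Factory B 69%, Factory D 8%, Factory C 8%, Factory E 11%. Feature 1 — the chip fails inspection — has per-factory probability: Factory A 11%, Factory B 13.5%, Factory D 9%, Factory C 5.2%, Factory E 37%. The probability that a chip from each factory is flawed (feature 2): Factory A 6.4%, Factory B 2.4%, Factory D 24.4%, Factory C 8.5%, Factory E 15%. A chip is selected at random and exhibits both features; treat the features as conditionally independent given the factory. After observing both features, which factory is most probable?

Factory E

Compute prior × likelihood for every hypothesis:
  Factory A: 0.04 × 0.11 × 0.064 = 0.0002816
  Factory B: 0.69 × 0.135 × 0.024 = 0.0022356
  Factory D: 0.08 × 0.09 × 0.244 = 0.0017568
  Factory C: 0.08 × 0.052 × 0.085 = 0.0003536
  Factory E: 0.11 × 0.37 × 0.15 = 0.006105
Sum = 0.0107326.
Largest term belongs to Factory E, so Factory E is most probable.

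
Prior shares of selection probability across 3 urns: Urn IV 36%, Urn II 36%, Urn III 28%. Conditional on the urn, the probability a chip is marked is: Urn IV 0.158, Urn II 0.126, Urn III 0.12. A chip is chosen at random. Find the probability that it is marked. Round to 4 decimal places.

By Bayes' rule, posterior ∝ prior × likelihood:
  Urn IV: 0.36 × 0.158 = 0.05688
  Urn II: 0.36 × 0.126 = 0.04536
  Urn III: 0.28 × 0.12 = 0.0336
P(marked) = 0.05688 + 0.04536 + 0.0336 = 0.13584 → 0.1358.

0.1358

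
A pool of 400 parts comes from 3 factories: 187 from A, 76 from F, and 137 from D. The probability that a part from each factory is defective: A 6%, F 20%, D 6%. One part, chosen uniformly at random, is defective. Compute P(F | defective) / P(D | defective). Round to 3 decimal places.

Compute prior × likelihood for every hypothesis:
  A: 0.4675 × 0.06 = 0.02805
  F: 0.19 × 0.2 = 0.038
  D: 0.3425 × 0.06 = 0.02055
Normalizing constant = 0.0866.
The ratio is 0.038 / 0.02055 (the normalizer cancels) = 1.849.

1.849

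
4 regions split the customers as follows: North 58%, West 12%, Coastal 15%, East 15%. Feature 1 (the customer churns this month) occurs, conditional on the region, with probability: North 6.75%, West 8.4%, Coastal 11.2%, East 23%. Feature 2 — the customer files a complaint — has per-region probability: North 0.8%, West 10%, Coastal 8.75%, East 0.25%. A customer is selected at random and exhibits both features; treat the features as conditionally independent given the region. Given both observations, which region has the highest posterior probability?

Prior × likelihood for each hypothesis:
  North: 0.58 × 0.0675 × 0.008 = 0.0003132
  West: 0.12 × 0.084 × 0.1 = 0.001008
  Coastal: 0.15 × 0.112 × 0.0875 = 0.00147
  East: 0.15 × 0.23 × 0.0025 = 0.00008625
Total = 0.00287745.
Largest term belongs to Coastal, so Coastal is most probable.

Coastal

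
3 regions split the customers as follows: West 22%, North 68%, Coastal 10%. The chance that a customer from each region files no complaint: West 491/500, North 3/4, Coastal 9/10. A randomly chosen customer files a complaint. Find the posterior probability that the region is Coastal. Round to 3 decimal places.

0.054

Taking complements, P(complaint | each) = West 0.018, North 0.25, Coastal 0.1.
Unnormalized posteriors (prior × likelihood):
  West: 0.22 × 0.018 = 0.00396
  North: 0.68 × 0.25 = 0.17
  Coastal: 0.1 × 0.1 = 0.01
Total = 0.18396.
P(Coastal | evidence) = 0.01 / 0.18396 ≈ 0.054.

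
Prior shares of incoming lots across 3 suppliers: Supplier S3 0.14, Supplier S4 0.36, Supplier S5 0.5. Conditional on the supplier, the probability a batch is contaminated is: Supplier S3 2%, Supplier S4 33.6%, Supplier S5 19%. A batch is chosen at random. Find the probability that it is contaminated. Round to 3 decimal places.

Unnormalized posteriors (prior × likelihood):
  Supplier S3: 0.14 × 0.02 = 0.0028
  Supplier S4: 0.36 × 0.336 = 0.12096
  Supplier S5: 0.5 × 0.19 = 0.095
P(contaminated) = 0.0028 + 0.12096 + 0.095 = 0.21876 → 0.219.

0.219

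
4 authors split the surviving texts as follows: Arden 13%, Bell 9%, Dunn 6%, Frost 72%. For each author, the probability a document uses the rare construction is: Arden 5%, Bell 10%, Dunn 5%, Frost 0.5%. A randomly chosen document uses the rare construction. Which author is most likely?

Bell

By Bayes' rule, posterior ∝ prior × likelihood:
  Arden: 0.13 × 0.05 = 0.0065
  Bell: 0.09 × 0.1 = 0.009
  Dunn: 0.06 × 0.05 = 0.003
  Frost: 0.72 × 0.005 = 0.0036
Normalizing constant = 0.0221.
Largest term belongs to Bell, so Bell is most probable.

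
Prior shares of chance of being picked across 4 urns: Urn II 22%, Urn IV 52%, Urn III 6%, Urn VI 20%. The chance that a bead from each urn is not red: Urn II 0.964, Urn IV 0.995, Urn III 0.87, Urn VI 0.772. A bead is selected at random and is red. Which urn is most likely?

Taking complements, P(red | each) = Urn II 0.036, Urn IV 0.005, Urn III 0.13, Urn VI 0.228.
By Bayes' rule, posterior ∝ prior × likelihood:
  Urn II: 0.22 × 0.036 = 0.00792
  Urn IV: 0.52 × 0.005 = 0.0026
  Urn III: 0.06 × 0.13 = 0.0078
  Urn VI: 0.2 × 0.228 = 0.0456
Normalizing constant = 0.06392.
Largest term belongs to Urn VI, so Urn VI is most probable.

Urn VI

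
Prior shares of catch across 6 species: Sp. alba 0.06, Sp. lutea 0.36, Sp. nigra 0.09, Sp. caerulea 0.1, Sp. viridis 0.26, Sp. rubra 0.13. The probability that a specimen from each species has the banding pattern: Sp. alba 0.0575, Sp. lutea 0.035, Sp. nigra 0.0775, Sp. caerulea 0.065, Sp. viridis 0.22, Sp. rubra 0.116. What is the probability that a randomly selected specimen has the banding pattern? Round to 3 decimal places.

0.102

Unnormalized posteriors (prior × likelihood):
  Sp. alba: 0.06 × 0.0575 = 0.00345
  Sp. lutea: 0.36 × 0.035 = 0.0126
  Sp. nigra: 0.09 × 0.0775 = 0.006975
  Sp. caerulea: 0.1 × 0.065 = 0.0065
  Sp. viridis: 0.26 × 0.22 = 0.0572
  Sp. rubra: 0.13 × 0.116 = 0.01508
P(banded) = 0.00345 + 0.0126 + 0.006975 + 0.0065 + 0.0572 + 0.01508 = 0.101805 → 0.102.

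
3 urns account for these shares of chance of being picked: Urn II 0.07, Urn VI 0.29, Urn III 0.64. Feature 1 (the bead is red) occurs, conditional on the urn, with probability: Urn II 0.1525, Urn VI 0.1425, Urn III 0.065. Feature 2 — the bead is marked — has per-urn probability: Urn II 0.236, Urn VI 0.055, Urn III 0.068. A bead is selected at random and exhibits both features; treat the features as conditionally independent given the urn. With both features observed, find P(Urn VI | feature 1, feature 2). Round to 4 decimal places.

0.2982

Compute prior × likelihood for every hypothesis:
  Urn II: 0.07 × 0.1525 × 0.236 = 0.0025193
  Urn VI: 0.29 × 0.1425 × 0.055 = 0.002272875
  Urn III: 0.64 × 0.065 × 0.068 = 0.0028288
Total = 0.007620975.
P(Urn VI | evidence) = 0.002272875 / 0.007620975 ≈ 0.2982.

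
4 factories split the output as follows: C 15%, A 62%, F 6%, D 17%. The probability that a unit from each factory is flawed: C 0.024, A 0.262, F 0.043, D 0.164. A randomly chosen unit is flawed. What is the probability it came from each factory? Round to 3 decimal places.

C 0.018, A 0.827, F 0.013, D 0.142

Prior × likelihood for each hypothesis:
  C: 0.15 × 0.024 = 0.0036
  A: 0.62 × 0.262 = 0.16244
  F: 0.06 × 0.043 = 0.00258
  D: 0.17 × 0.164 = 0.02788
Sum = 0.1965.
P(C | flawed) = 0.0036/0.1965 ≈ 0.018
P(A | flawed) = 0.16244/0.1965 ≈ 0.827
P(F | flawed) = 0.00258/0.1965 ≈ 0.013
P(D | flawed) = 0.02788/0.1965 ≈ 0.142
(Check: 0.018+0.827+0.013+0.142 = 1.000.)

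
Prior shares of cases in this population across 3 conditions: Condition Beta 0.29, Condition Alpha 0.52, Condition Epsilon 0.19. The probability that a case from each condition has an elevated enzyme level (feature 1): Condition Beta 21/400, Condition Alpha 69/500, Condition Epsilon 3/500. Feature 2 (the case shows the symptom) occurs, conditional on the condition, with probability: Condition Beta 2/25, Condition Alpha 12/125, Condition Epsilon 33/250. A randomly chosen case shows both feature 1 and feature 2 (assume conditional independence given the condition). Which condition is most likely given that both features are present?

Compute prior × likelihood for every hypothesis:
  Condition Beta: 0.29 × 0.0525 × 0.08 = 0.001218
  Condition Alpha: 0.52 × 0.138 × 0.096 = 0.00688896
  Condition Epsilon: 0.19 × 0.006 × 0.132 = 0.00015048
Normalizing constant = 0.00825744.
Largest term belongs to Condition Alpha, so Condition Alpha is most probable.

Condition Alpha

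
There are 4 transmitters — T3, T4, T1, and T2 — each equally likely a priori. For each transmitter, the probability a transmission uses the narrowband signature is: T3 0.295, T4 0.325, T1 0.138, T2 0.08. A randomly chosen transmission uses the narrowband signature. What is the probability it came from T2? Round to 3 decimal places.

Since the prior is uniform, the posterior is proportional to the likelihood:
  T3: 0.295
  T4: 0.325
  T1: 0.138
  T2: 0.08
Normalizing constant = 0.838.
P(T2 | evidence) = 0.08 / 0.838 ≈ 0.095.

0.095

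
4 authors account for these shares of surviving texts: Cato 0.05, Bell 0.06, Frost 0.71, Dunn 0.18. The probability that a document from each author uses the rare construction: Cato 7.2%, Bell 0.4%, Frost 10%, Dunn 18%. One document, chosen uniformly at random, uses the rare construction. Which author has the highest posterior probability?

Frost

Compute prior × likelihood for every hypothesis:
  Cato: 0.05 × 0.072 = 0.0036
  Bell: 0.06 × 0.004 = 0.00024
  Frost: 0.71 × 0.1 = 0.071
  Dunn: 0.18 × 0.18 = 0.0324
Total = 0.10724.
Largest term belongs to Frost, so Frost is most probable.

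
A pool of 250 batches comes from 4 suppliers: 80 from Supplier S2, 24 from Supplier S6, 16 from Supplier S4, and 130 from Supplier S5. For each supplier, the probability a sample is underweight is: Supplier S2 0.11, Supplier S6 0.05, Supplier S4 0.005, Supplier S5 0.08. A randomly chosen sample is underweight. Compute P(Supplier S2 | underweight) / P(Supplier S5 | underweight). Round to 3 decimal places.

0.846

Prior × likelihood for each hypothesis:
  Supplier S2: 0.32 × 0.11 = 0.0352
  Supplier S6: 0.096 × 0.05 = 0.0048
  Supplier S4: 0.064 × 0.005 = 0.00032
  Supplier S5: 0.52 × 0.08 = 0.0416
Total = 0.08192.
The ratio is 0.0352 / 0.0416 (the normalizer cancels) = 0.846.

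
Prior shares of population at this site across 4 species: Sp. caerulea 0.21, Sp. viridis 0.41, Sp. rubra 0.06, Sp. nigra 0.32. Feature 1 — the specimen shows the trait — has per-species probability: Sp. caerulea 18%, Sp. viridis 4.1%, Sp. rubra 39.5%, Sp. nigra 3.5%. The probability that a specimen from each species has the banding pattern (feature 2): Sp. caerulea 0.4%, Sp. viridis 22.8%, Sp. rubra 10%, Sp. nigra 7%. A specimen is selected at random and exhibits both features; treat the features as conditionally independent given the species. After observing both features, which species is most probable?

Sp. viridis

Compute prior × likelihood for every hypothesis:
  Sp. caerulea: 0.21 × 0.18 × 0.004 = 0.0001512
  Sp. viridis: 0.41 × 0.041 × 0.228 = 0.00383268
  Sp. rubra: 0.06 × 0.395 × 0.1 = 0.00237
  Sp. nigra: 0.32 × 0.035 × 0.07 = 0.000784
Sum = 0.00713788.
Largest term belongs to Sp. viridis, so Sp. viridis is most probable.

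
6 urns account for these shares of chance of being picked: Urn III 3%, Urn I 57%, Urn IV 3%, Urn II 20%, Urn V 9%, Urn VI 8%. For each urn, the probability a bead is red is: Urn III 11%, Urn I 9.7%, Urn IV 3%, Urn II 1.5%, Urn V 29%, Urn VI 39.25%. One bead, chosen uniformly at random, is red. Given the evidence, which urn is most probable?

Urn I

Prior × likelihood for each hypothesis:
  Urn III: 0.03 × 0.11 = 0.0033
  Urn I: 0.57 × 0.097 = 0.05529
  Urn IV: 0.03 × 0.03 = 0.0009
  Urn II: 0.2 × 0.015 = 0.003
  Urn V: 0.09 × 0.29 = 0.0261
  Urn VI: 0.08 × 0.3925 = 0.0314
Sum = 0.11999.
Largest term belongs to Urn I, so Urn I is most probable.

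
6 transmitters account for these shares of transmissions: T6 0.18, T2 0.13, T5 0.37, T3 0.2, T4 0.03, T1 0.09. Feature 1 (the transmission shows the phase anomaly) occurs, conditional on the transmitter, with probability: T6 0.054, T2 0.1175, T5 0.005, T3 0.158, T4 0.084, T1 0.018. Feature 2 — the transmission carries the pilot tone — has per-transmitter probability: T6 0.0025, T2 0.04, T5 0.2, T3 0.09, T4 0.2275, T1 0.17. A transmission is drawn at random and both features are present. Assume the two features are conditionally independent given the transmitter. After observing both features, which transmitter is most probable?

T3

Compute prior × likelihood for every hypothesis:
  T6: 0.18 × 0.054 × 0.0025 = 0.0000243
  T2: 0.13 × 0.1175 × 0.04 = 0.000611
  T5: 0.37 × 0.005 × 0.2 = 0.00037
  T3: 0.2 × 0.158 × 0.09 = 0.002844
  T4: 0.03 × 0.084 × 0.2275 = 0.0005733
  T1: 0.09 × 0.018 × 0.17 = 0.0002754
Sum = 0.004698.
Largest term belongs to T3, so T3 is most probable.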